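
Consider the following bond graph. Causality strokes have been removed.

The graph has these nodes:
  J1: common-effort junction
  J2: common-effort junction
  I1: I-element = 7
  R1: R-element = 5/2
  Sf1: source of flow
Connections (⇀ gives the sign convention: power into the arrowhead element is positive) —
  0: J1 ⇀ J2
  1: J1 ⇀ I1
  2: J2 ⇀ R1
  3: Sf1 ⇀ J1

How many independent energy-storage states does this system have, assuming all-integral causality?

1  (I1 all integral)

#3 |Sf1  (Sf1 (Sf) sets flow on bond)
#1 |I1  (I1: I, integral causality)
#0 |J1  (only one effort-in slot at J1)
#2 |J2  (closing 0-jn rule on J2)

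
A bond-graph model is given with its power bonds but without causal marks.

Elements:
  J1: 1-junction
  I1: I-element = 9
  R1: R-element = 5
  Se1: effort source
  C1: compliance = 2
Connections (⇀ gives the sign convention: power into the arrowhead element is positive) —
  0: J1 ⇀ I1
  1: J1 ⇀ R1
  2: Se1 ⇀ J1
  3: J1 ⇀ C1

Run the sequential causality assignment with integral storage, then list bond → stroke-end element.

#2 |J1  (Se1: effort source, stroke at far end)
#0 |I1  (I1 outputs flow p/I1)
#1 |J1  (J1 flow already set via bond 0)
#3 |J1  (1-jn J1 has f-setter on 0)

b0 |I1
b1 |J1
b2 |J1
b3 |J1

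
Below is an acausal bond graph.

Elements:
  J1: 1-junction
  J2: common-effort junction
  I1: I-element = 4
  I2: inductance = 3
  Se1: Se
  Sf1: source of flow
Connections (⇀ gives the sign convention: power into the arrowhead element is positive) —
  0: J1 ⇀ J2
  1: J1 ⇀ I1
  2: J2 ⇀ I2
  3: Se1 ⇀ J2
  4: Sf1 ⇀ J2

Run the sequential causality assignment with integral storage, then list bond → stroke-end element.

bond 3 stroke→J2  (Se1: effort source, stroke at far end)
bond 4 stroke→Sf1  (Sf1: flow source, stroke at near end)
bond 0 stroke→J1  (common-e at J2 fixed by 3)
bond 2 stroke→I2  (J2 effort already set via bond 3)
bond 1 stroke→I1  (J1 needs exactly one f-in)

bond 0 →J1
bond 1 →I1
bond 2 →I2
bond 3 →J2
bond 4 →Sf1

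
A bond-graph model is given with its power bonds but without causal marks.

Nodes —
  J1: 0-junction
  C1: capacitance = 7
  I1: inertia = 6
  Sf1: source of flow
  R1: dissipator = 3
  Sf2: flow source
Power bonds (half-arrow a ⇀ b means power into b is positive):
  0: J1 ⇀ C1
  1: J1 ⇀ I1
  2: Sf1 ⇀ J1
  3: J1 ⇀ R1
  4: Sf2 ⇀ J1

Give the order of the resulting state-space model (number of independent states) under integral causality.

2  (C1, I1 all integral)

b2 stroke at Sf1  (Sf1: flow source, stroke at near end)
b4 stroke at Sf2  (Sf2 fixes flow; stroke at Sf2)
b0 stroke at J1  (C1 integral (e out))
b1 stroke at I1  (J1 effort already set via bond 0)
b3 stroke at R1  (0-jn J1 has e-setter on 0)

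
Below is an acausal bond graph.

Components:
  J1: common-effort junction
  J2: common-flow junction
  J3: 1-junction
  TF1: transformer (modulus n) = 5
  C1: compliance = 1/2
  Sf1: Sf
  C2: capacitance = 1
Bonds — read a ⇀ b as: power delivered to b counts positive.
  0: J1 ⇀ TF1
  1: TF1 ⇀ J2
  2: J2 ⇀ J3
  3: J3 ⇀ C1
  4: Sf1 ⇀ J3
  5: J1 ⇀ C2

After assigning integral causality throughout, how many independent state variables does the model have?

b4 |Sf1  (Sf1 (Sf) sets flow on bond)
b2 |J3  (common-f at J3 fixed by 4)
b3 |J3  (J3 flow already set via bond 4)
b1 |J2  (1-jn J2 has f-setter on 2)
b0 |TF1  (through TF1, causality passes straight; one stroke at TF1)
b5 |J1  (closing 0-jn rule on J1)

2  (C1, C2 all integral)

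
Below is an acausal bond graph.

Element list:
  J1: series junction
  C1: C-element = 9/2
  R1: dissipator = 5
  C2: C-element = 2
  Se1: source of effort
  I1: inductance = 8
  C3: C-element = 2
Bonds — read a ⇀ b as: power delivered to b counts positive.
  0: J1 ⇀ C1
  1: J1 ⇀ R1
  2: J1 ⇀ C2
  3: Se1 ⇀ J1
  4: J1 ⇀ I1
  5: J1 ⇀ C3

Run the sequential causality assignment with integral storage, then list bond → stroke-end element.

b3 stroke→J1  (Se1 fixes effort; stroke away)
b0 stroke→J1  (C1 outputs effort q/C1)
b2 stroke→J1  (C2 outputs effort q/C2)
b4 stroke→I1  (I1 outputs flow p/I1)
b1 stroke→J1  (J1: bond 4 brought flow, rest push out)
b5 stroke→J1  (J1 flow already set via bond 4)

bond 0 |J1
bond 1 |J1
bond 2 |J1
bond 3 |J1
bond 4 |I1
bond 5 |J1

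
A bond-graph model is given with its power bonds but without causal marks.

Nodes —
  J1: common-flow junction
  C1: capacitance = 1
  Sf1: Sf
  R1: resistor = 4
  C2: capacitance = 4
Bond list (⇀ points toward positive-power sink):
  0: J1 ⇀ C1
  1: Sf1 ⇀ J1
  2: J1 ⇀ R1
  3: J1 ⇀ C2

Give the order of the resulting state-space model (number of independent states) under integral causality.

#1 stroke→Sf1  (Sf1 fixes flow; stroke at Sf1)
#0 stroke→J1  (1-jn J1 has f-setter on 1)
#2 stroke→J1  (J1 flow already set via bond 1)
#3 stroke→J1  (J1 flow already set via bond 1)

2  (C1, C2 all integral)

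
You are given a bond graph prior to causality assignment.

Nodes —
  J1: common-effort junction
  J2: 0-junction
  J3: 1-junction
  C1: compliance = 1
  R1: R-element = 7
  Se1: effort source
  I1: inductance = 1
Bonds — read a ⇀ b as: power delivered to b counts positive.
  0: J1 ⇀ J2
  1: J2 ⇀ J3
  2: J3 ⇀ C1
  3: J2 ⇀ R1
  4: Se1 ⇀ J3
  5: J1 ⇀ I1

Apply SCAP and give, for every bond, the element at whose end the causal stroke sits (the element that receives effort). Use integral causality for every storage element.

#4 |J3  (source Se1 imposes e)
#2 |J3  (prefer integral on C1)
#1 |J2  (J3 needs exactly one f-in)
#0 |J1  (J2: bond 1 brought effort, rest push out)
#3 |R1  (0-jn J2 has e-setter on 1)
#5 |I1  (common-e at J1 fixed by 0)

β0 |J1
β1 |J2
β2 |J3
β3 |R1
β4 |J3
β5 |I1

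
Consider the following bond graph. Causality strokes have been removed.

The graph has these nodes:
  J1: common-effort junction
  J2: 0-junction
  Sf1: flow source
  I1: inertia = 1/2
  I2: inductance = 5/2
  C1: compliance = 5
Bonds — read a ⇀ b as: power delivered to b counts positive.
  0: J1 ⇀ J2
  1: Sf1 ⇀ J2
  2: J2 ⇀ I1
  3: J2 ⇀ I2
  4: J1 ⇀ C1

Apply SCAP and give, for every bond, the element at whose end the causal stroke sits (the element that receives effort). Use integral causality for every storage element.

bond 0 |J2
bond 1 |Sf1
bond 2 |I1
bond 3 |I2
bond 4 |J1

#1 |Sf1  (Sf1 fixes flow; stroke at Sf1)
#2 |I1  (prefer integral on I1)
#3 |I2  (I2: I, integral causality)
#0 |J2  (J2 needs exactly one e-in)
#4 |J1  (closing 0-jn rule on J1)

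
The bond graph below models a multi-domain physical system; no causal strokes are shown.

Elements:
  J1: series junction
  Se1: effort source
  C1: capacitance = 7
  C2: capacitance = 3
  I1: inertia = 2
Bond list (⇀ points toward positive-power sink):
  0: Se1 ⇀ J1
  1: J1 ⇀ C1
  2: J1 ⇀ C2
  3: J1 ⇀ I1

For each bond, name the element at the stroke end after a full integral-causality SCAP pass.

#0 stroke at J1  (source Se1 imposes e)
#1 stroke at J1  (C1 integral (e out))
#2 stroke at J1  (C2 integral (e out))
#3 stroke at I1  (J1: last free bond brings flow in)

b0 stroke at J1
b1 stroke at J1
b2 stroke at J1
b3 stroke at I1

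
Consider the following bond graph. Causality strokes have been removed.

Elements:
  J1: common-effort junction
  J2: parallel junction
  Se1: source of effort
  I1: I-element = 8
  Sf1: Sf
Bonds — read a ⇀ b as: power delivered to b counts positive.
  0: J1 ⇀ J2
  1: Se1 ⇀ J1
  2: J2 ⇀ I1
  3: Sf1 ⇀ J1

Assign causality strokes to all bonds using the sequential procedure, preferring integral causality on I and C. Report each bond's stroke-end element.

b0 |J2
b1 |J1
b2 |I1
b3 |Sf1

b1 stroke→J1  (Se1 (Se) sets effort on bond)
b3 stroke→Sf1  (Sf1 fixes flow; stroke at Sf1)
b0 stroke→J2  (common-e at J1 fixed by 1)
b2 stroke→I1  (J2: bond 0 brought effort, rest push out)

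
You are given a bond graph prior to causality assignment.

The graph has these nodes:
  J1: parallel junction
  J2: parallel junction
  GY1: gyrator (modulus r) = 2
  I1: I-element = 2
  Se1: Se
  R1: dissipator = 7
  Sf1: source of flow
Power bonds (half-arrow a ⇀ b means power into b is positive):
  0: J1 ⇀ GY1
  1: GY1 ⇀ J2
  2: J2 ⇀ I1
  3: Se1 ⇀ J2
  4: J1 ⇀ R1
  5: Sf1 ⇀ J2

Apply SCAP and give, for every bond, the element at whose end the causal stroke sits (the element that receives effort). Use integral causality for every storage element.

#3 stroke→J2  (source Se1 imposes e)
#5 stroke→Sf1  (source Sf1 imposes f)
#1 stroke→GY1  (0-jn J2 has e-setter on 3)
#2 stroke→I1  (0-jn J2 has e-setter on 3)
#0 stroke→GY1  (GY1: gyrator matches bond 1)
#4 stroke→J1  (closing 0-jn rule on J1)

β0 stroke→GY1
β1 stroke→GY1
β2 stroke→I1
β3 stroke→J2
β4 stroke→J1
β5 stroke→Sf1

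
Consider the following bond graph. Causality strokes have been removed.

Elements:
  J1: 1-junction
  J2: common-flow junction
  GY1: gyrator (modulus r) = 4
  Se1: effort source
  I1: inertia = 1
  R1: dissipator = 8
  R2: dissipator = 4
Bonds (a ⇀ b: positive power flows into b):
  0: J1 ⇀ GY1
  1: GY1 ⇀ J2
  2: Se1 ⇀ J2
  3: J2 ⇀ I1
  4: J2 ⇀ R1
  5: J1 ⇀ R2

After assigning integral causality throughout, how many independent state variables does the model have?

1  (I1 all integral)

#2 stroke→J2  (Se1: effort source, stroke at far end)
#3 stroke→I1  (I1: I, integral causality)
#1 stroke→J2  (1-jn J2 has f-setter on 3)
#4 stroke→J2  (1-jn J2 has f-setter on 3)
#0 stroke→J1  (through GY1, causality inverts; strokes same side of GY1)
#5 stroke→R2  (only one flow-in slot at J1)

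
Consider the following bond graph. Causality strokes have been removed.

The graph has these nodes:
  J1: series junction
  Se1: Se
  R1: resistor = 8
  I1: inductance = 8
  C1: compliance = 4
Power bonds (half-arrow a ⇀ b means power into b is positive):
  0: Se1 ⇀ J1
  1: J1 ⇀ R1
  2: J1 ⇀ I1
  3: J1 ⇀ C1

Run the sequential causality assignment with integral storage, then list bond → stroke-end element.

b0 →J1  (source Se1 imposes e)
b2 →I1  (prefer integral on I1)
b1 →J1  (common-f at J1 fixed by 2)
b3 →J1  (common-f at J1 fixed by 2)

bond 0 stroke→J1
bond 1 stroke→J1
bond 2 stroke→I1
bond 3 stroke→J1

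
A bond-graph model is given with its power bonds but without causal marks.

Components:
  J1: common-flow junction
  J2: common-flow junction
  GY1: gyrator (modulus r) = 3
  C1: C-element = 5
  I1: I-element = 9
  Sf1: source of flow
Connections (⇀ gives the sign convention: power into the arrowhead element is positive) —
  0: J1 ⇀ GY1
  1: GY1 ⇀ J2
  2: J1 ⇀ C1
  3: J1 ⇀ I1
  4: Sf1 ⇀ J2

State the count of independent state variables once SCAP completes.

b4 stroke at Sf1  (Sf1 (Sf) sets flow on bond)
b1 stroke at J2  (1-jn J2 has f-setter on 4)
b0 stroke at J1  (through GY1, causality inverts; strokes same side of GY1)
b2 stroke at J1  (prefer integral on C1)
b3 stroke at I1  (closing 1-jn rule on J1)

2  (C1, I1 all integral)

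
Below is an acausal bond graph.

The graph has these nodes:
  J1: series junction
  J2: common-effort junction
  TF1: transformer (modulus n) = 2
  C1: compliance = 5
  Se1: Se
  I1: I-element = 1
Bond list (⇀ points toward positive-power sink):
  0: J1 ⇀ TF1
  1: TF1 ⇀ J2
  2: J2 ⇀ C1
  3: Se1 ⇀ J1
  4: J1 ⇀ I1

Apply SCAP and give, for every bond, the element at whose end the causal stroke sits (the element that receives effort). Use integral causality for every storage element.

bond 3 |J1  (Se1 fixes effort; stroke away)
bond 2 |J2  (prefer integral on C1)
bond 1 |TF1  (common-e at J2 fixed by 2)
bond 0 |J1  (TF TF1: opposite of bond 1)
bond 4 |I1  (only one flow-in slot at J1)

bond 0 stroke→J1
bond 1 stroke→TF1
bond 2 stroke→J2
bond 3 stroke→J1
bond 4 stroke→I1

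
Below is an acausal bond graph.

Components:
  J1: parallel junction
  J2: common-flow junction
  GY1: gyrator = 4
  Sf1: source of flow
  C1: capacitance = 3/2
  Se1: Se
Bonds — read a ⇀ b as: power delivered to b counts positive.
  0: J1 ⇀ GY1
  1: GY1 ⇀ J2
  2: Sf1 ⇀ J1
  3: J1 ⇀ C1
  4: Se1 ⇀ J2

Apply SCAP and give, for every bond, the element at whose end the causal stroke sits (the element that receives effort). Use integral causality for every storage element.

#0 stroke at GY1
#1 stroke at GY1
#2 stroke at Sf1
#3 stroke at J1
#4 stroke at J2

β2 |Sf1  (Sf1 (Sf) sets flow on bond)
β4 |J2  (Se1 fixes effort; stroke away)
β1 |GY1  (J2: last free bond brings flow in)
β0 |GY1  (through GY1, causality inverts; strokes same side of GY1)
β3 |J1  (J1: last free bond brings effort in)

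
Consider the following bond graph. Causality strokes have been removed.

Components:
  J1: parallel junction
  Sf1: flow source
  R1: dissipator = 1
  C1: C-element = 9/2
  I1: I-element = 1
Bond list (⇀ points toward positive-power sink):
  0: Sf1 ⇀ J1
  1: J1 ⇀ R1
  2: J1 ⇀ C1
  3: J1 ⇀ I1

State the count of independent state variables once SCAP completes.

2  (C1, I1 all integral)

b0 stroke at Sf1  (Sf1: flow source, stroke at near end)
b2 stroke at J1  (prefer integral on C1)
b1 stroke at R1  (J1: bond 2 brought effort, rest push out)
b3 stroke at I1  (0-jn J1 has e-setter on 2)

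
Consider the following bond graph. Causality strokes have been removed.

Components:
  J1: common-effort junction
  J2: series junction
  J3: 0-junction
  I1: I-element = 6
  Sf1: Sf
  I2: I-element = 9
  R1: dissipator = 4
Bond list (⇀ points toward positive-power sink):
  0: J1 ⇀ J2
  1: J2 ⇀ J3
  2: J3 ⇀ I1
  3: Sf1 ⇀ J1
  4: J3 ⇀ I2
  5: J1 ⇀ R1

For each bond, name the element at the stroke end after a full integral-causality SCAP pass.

#3 stroke→Sf1  (Sf1: flow source, stroke at near end)
#2 stroke→I1  (I1 outputs flow p/I1)
#4 stroke→I2  (prefer integral on I2)
#1 stroke→J3  (only one effort-in slot at J3)
#0 stroke→J2  (common-f at J2 fixed by 1)
#5 stroke→J1  (only one effort-in slot at J1)

#0 stroke→J2
#1 stroke→J3
#2 stroke→I1
#3 stroke→Sf1
#4 stroke→I2
#5 stroke→J1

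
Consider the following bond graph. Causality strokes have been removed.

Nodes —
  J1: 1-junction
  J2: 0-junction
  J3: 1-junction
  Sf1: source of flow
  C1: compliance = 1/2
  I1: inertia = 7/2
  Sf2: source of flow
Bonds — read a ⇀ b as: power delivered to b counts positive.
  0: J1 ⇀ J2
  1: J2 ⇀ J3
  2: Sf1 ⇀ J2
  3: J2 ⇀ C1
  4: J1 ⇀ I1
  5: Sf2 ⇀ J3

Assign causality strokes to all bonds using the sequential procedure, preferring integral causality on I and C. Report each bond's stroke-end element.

β2 stroke→Sf1  (Sf1 fixes flow; stroke at Sf1)
β5 stroke→Sf2  (Sf2: flow source, stroke at near end)
β1 stroke→J3  (J3 flow already set via bond 5)
β3 stroke→J2  (C1 integral (e out))
β0 stroke→J1  (0-jn J2 has e-setter on 3)
β4 stroke→I1  (J1: last free bond brings flow in)

β0 |J1
β1 |J3
β2 |Sf1
β3 |J2
β4 |I1
β5 |Sf2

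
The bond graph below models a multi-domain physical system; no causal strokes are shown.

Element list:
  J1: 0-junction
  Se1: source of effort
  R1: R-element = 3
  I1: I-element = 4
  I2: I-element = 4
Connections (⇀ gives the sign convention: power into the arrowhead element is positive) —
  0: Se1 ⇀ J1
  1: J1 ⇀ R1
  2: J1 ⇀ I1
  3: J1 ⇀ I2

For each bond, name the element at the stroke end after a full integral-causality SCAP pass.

bond 0 stroke at J1
bond 1 stroke at R1
bond 2 stroke at I1
bond 3 stroke at I2

#0 stroke at J1  (Se1: effort source, stroke at far end)
#1 stroke at R1  (0-jn J1 has e-setter on 0)
#2 stroke at I1  (0-jn J1 has e-setter on 0)
#3 stroke at I2  (common-e at J1 fixed by 0)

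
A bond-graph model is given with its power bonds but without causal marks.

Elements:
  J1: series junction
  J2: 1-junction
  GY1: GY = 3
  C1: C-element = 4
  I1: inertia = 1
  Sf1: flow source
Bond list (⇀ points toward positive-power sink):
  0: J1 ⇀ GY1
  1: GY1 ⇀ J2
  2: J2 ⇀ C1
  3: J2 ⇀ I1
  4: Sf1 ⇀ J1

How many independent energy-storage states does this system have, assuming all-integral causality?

bond 4 stroke at Sf1  (source Sf1 imposes f)
bond 0 stroke at J1  (J1 flow already set via bond 4)
bond 1 stroke at J2  (through GY1, causality inverts; strokes same side of GY1)
bond 2 stroke at J2  (C1 outputs effort q/C1)
bond 3 stroke at I1  (J2 needs exactly one f-in)

2  (C1, I1 all integral)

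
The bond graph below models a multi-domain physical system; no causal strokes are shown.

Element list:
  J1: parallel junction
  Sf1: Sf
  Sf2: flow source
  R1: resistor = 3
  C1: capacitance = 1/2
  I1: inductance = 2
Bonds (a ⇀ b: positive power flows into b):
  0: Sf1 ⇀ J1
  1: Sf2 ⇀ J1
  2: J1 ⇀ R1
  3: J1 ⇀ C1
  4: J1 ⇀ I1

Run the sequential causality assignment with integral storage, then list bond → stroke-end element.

#0 |Sf1  (source Sf1 imposes f)
#1 |Sf2  (Sf2 fixes flow; stroke at Sf2)
#3 |J1  (C1 outputs effort q/C1)
#2 |R1  (J1: bond 3 brought effort, rest push out)
#4 |I1  (J1: bond 3 brought effort, rest push out)

β0 →Sf1
β1 →Sf2
β2 →R1
β3 →J1
β4 →I1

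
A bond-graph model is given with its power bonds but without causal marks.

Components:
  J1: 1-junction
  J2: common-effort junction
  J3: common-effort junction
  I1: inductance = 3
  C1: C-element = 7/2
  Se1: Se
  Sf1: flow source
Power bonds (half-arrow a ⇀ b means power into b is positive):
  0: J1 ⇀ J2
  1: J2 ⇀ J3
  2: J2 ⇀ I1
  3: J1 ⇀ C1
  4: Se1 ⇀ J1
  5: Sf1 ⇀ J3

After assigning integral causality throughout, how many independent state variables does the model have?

#4 |J1  (source Se1 imposes e)
#5 |Sf1  (Sf1: flow source, stroke at near end)
#1 |J3  (J3: last free bond brings effort in)
#2 |I1  (prefer integral on I1)
#0 |J2  (closing 0-jn rule on J2)
#3 |J1  (common-f at J1 fixed by 0)

2  (C1, I1 all integral)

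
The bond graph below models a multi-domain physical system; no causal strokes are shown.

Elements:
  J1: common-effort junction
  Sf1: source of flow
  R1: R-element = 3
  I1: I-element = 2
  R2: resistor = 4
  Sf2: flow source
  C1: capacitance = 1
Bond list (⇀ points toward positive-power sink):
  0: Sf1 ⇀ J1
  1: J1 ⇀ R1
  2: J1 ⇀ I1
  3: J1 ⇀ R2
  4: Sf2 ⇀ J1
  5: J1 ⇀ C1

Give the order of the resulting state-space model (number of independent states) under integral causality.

2  (C1, I1 all integral)

b0 →Sf1  (source Sf1 imposes f)
b4 →Sf2  (Sf2 (Sf) sets flow on bond)
b2 →I1  (I1 outputs flow p/I1)
b5 →J1  (C1: C, integral causality)
b1 →R1  (J1: bond 5 brought effort, rest push out)
b3 →R2  (common-e at J1 fixed by 5)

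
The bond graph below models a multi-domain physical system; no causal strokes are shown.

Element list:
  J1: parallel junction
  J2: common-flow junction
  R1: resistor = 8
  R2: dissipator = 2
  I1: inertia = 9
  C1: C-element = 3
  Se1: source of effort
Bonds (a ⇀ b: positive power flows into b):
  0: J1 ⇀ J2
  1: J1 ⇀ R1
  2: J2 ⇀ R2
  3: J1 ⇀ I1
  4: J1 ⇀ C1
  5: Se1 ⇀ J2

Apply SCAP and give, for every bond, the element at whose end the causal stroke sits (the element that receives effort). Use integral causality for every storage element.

β0 →J2
β1 →R1
β2 →R2
β3 →I1
β4 →J1
β5 →J2

bond 5 stroke→J2  (source Se1 imposes e)
bond 3 stroke→I1  (I1 integral (f out))
bond 4 stroke→J1  (C1 integral (e out))
bond 0 stroke→J2  (0-jn J1 has e-setter on 4)
bond 1 stroke→R1  (J1 effort already set via bond 4)
bond 2 stroke→R2  (J2: last free bond brings flow in)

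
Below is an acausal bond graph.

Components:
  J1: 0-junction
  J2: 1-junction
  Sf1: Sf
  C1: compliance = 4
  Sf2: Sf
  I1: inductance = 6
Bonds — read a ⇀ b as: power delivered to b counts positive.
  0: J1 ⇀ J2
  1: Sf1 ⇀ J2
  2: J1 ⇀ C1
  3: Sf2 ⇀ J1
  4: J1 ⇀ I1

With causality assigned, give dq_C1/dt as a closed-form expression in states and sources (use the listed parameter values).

β1 |Sf1  (Sf1: flow source, stroke at near end)
β3 |Sf2  (Sf2: flow source, stroke at near end)
β0 |J2  (J2: bond 1 brought flow, rest push out)
β2 |J1  (prefer integral on C1)
β4 |I1  (J1 effort already set via bond 2)

dq_C1/dt = -F_Sf1 + F_Sf2 - p_I1/6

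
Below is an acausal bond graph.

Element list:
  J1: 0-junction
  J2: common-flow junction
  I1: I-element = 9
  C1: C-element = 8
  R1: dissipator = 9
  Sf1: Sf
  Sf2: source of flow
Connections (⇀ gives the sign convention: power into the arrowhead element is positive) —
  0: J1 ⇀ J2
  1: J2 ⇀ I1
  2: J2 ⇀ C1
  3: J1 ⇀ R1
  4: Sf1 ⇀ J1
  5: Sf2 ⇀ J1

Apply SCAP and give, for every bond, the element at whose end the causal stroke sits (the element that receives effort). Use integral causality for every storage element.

#4 →Sf1  (Sf1 fixes flow; stroke at Sf1)
#5 →Sf2  (Sf2 (Sf) sets flow on bond)
#1 →I1  (I1 integral (f out))
#0 →J2  (J2 flow already set via bond 1)
#2 →J2  (J2: bond 1 brought flow, rest push out)
#3 →J1  (only one effort-in slot at J1)

β0 stroke→J2
β1 stroke→I1
β2 stroke→J2
β3 stroke→J1
β4 stroke→Sf1
β5 stroke→Sf2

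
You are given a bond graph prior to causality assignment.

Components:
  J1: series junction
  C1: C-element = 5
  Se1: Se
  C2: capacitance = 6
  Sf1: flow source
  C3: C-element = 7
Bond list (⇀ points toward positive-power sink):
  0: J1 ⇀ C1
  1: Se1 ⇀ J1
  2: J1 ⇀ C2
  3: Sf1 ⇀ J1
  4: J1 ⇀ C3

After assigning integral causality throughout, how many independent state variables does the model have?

b1 stroke at J1  (source Se1 imposes e)
b3 stroke at Sf1  (Sf1 fixes flow; stroke at Sf1)
b0 stroke at J1  (J1 flow already set via bond 3)
b2 stroke at J1  (J1: bond 3 brought flow, rest push out)
b4 stroke at J1  (1-jn J1 has f-setter on 3)

3  (C1, C2, C3 all integral)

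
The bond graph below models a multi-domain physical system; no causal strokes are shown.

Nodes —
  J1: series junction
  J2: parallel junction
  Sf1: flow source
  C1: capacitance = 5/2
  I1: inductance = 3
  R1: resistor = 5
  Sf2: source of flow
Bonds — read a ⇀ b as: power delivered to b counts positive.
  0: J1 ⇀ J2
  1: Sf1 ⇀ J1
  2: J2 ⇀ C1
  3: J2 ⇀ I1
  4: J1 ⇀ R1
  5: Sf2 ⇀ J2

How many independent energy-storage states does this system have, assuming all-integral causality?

2  (C1, I1 all integral)

b1 →Sf1  (Sf1 (Sf) sets flow on bond)
b5 →Sf2  (source Sf2 imposes f)
b0 →J1  (1-jn J1 has f-setter on 1)
b4 →J1  (J1: bond 1 brought flow, rest push out)
b2 →J2  (C1 outputs effort q/C1)
b3 →I1  (J2 effort already set via bond 2)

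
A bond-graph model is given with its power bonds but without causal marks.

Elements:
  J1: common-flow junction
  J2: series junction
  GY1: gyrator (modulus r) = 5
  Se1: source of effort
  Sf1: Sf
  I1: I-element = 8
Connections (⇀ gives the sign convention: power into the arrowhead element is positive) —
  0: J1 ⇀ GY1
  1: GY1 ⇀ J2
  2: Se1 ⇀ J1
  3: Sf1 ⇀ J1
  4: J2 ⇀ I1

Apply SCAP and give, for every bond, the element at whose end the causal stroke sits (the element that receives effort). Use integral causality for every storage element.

bond 2 →J1  (Se1 fixes effort; stroke away)
bond 3 →Sf1  (source Sf1 imposes f)
bond 0 →J1  (common-f at J1 fixed by 3)
bond 1 →J2  (GY GY1: same side as bond 0)
bond 4 →I1  (only one flow-in slot at J2)

#0 |J1
#1 |J2
#2 |J1
#3 |Sf1
#4 |I1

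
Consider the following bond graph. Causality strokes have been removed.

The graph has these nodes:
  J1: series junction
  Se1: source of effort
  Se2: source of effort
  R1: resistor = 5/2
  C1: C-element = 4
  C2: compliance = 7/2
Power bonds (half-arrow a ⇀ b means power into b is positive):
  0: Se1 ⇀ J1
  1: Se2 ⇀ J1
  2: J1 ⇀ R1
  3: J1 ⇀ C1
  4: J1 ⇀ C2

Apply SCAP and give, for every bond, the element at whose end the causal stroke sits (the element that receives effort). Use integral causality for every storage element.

b0 →J1
b1 →J1
b2 →R1
b3 →J1
b4 →J1

β0 →J1  (Se1: effort source, stroke at far end)
β1 →J1  (source Se2 imposes e)
β3 →J1  (C1 integral (e out))
β4 →J1  (prefer integral on C2)
β2 →R1  (J1: last free bond brings flow in)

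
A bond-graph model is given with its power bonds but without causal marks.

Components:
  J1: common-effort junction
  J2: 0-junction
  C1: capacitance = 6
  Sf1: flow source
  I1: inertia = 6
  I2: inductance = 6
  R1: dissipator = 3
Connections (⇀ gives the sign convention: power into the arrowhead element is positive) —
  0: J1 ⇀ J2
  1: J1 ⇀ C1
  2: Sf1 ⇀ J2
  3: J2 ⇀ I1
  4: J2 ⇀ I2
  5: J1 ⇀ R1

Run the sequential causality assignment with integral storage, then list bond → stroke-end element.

β0 stroke→J2
β1 stroke→J1
β2 stroke→Sf1
β3 stroke→I1
β4 stroke→I2
β5 stroke→R1

b2 |Sf1  (Sf1: flow source, stroke at near end)
b1 |J1  (C1 integral (e out))
b0 |J2  (0-jn J1 has e-setter on 1)
b5 |R1  (J1: bond 1 brought effort, rest push out)
b3 |I1  (J2: bond 0 brought effort, rest push out)
b4 |I2  (J2 effort already set via bond 0)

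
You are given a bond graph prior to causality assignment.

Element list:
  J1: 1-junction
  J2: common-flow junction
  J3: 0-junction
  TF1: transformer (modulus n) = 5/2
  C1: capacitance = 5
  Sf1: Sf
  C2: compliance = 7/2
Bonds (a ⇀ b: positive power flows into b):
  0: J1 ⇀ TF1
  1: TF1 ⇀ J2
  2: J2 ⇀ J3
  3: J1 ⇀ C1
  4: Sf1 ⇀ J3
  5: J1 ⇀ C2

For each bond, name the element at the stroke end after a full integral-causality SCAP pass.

#0 stroke at TF1
#1 stroke at J2
#2 stroke at J3
#3 stroke at J1
#4 stroke at Sf1
#5 stroke at J1

bond 4 stroke at Sf1  (Sf1 fixes flow; stroke at Sf1)
bond 2 stroke at J3  (J3: last free bond brings effort in)
bond 1 stroke at J2  (1-jn J2 has f-setter on 2)
bond 0 stroke at TF1  (TF TF1: opposite of bond 1)
bond 3 stroke at J1  (J1: bond 0 brought flow, rest push out)
bond 5 stroke at J1  (common-f at J1 fixed by 0)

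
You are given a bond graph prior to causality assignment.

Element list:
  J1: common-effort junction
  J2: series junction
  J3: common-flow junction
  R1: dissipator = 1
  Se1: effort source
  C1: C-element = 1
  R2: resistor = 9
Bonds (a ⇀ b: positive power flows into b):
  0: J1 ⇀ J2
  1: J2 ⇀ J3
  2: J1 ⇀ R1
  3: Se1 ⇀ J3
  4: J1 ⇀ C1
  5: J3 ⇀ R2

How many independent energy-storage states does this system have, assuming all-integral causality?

1  (C1 all integral)

bond 3 stroke at J3  (Se1 (Se) sets effort on bond)
bond 4 stroke at J1  (C1 outputs effort q/C1)
bond 0 stroke at J2  (0-jn J1 has e-setter on 4)
bond 2 stroke at R1  (common-e at J1 fixed by 4)
bond 1 stroke at J3  (J2 needs exactly one f-in)
bond 5 stroke at R2  (J3: last free bond brings flow in)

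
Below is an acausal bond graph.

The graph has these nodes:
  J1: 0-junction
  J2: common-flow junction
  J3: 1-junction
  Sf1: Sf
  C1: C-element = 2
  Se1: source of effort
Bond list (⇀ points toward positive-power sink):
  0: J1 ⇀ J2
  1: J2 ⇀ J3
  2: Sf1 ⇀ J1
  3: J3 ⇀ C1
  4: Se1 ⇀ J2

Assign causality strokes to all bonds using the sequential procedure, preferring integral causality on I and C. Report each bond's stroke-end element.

β2 →Sf1  (source Sf1 imposes f)
β4 →J2  (Se1 (Se) sets effort on bond)
β0 →J1  (closing 0-jn rule on J1)
β1 →J2  (common-f at J2 fixed by 0)
β3 →J3  (1-jn J3 has f-setter on 1)

#0 →J1
#1 →J2
#2 →Sf1
#3 →J3
#4 →J2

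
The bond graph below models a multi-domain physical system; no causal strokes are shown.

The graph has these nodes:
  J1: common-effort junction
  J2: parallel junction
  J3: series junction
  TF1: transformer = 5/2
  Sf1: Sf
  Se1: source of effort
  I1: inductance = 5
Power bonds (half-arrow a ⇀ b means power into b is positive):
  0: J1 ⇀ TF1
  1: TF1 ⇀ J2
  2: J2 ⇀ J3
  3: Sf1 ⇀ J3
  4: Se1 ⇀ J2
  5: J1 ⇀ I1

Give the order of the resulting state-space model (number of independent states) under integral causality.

1  (I1 all integral)

β3 stroke at Sf1  (Sf1 fixes flow; stroke at Sf1)
β4 stroke at J2  (Se1 (Se) sets effort on bond)
β1 stroke at TF1  (J2 effort already set via bond 4)
β2 stroke at J3  (0-jn J2 has e-setter on 4)
β0 stroke at J1  (through TF1, causality passes straight; one stroke at TF1)
β5 stroke at I1  (0-jn J1 has e-setter on 0)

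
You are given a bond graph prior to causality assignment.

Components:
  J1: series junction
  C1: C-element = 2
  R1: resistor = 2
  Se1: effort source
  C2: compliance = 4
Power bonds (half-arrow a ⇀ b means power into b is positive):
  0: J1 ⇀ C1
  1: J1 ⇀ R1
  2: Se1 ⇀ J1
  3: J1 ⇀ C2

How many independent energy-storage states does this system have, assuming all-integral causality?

2  (C1, C2 all integral)

#2 stroke→J1  (Se1 fixes effort; stroke away)
#0 stroke→J1  (C1: C, integral causality)
#3 stroke→J1  (C2: C, integral causality)
#1 stroke→R1  (closing 1-jn rule on J1)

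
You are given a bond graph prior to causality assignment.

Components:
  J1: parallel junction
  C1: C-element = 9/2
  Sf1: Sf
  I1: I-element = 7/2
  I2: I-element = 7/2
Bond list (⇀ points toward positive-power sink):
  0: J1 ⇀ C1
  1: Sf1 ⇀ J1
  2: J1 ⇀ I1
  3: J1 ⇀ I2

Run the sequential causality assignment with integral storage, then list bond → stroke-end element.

β0 →J1
β1 →Sf1
β2 →I1
β3 →I2

b1 |Sf1  (source Sf1 imposes f)
b0 |J1  (C1: C, integral causality)
b2 |I1  (common-e at J1 fixed by 0)
b3 |I2  (J1 effort already set via bond 0)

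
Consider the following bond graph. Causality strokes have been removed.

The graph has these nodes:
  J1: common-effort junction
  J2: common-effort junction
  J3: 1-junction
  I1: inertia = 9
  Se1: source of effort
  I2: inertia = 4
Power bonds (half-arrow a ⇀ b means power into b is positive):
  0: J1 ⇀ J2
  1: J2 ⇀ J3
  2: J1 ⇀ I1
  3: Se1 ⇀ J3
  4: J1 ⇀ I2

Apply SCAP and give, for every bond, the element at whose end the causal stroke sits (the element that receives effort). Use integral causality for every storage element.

bond 0 →J1
bond 1 →J2
bond 2 →I1
bond 3 →J3
bond 4 →I2

bond 3 stroke→J3  (Se1 fixes effort; stroke away)
bond 1 stroke→J2  (only one flow-in slot at J3)
bond 0 stroke→J1  (J2 effort already set via bond 1)
bond 2 stroke→I1  (J1: bond 0 brought effort, rest push out)
bond 4 stroke→I2  (0-jn J1 has e-setter on 0)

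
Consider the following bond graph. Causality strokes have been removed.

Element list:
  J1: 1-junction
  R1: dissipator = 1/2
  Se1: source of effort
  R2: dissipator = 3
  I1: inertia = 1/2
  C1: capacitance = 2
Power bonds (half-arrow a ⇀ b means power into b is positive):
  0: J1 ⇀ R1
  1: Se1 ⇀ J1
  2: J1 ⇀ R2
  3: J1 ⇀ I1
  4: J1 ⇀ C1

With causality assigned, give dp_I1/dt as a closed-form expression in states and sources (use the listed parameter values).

dp_I1/dt = E_Se1 - 7*p_I1 - q_C1/2

bond 1 |J1  (Se1: effort source, stroke at far end)
bond 3 |I1  (I1 outputs flow p/I1)
bond 0 |J1  (J1: bond 3 brought flow, rest push out)
bond 2 |J1  (J1 flow already set via bond 3)
bond 4 |J1  (J1 flow already set via bond 3)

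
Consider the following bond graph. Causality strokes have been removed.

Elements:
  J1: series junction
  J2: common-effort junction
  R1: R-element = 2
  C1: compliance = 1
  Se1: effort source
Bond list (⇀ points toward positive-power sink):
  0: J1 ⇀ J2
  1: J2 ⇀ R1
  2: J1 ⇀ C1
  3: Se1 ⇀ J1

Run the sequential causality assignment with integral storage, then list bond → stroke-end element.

#0 →J2
#1 →R1
#2 →J1
#3 →J1

b3 stroke at J1  (source Se1 imposes e)
b2 stroke at J1  (C1 outputs effort q/C1)
b0 stroke at J2  (only one flow-in slot at J1)
b1 stroke at R1  (J2 effort already set via bond 0)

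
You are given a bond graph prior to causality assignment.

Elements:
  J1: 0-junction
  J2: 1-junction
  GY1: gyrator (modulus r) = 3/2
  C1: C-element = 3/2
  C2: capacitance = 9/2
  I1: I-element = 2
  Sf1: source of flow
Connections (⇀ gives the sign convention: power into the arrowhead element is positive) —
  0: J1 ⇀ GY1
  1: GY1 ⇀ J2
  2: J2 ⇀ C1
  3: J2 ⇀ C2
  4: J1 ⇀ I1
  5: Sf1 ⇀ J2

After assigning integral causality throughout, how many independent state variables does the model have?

3  (C1, C2, I1 all integral)

b5 →Sf1  (source Sf1 imposes f)
b1 →J2  (common-f at J2 fixed by 5)
b2 →J2  (common-f at J2 fixed by 5)
b3 →J2  (J2 flow already set via bond 5)
b0 →J1  (GY GY1: same side as bond 1)
b4 →I1  (common-e at J1 fixed by 0)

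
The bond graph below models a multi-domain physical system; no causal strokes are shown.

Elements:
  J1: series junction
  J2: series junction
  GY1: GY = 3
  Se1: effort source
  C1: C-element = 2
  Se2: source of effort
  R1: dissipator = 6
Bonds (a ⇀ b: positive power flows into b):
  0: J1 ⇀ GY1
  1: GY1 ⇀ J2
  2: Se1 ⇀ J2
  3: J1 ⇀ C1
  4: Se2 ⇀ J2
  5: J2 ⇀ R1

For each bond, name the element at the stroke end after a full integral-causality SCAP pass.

bond 0 |GY1
bond 1 |GY1
bond 2 |J2
bond 3 |J1
bond 4 |J2
bond 5 |J2

#2 |J2  (Se1 fixes effort; stroke away)
#4 |J2  (Se2: effort source, stroke at far end)
#3 |J1  (C1 integral (e out))
#0 |GY1  (only one flow-in slot at J1)
#1 |GY1  (GY1: gyrator matches bond 0)
#5 |J2  (J2: bond 1 brought flow, rest push out)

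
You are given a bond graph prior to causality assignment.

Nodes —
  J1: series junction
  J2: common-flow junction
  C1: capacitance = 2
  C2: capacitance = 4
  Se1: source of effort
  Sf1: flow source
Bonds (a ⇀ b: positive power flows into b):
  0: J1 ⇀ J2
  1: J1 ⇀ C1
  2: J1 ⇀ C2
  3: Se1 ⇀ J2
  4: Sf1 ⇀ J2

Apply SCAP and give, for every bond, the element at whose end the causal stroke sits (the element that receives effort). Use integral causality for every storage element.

b3 stroke at J2  (Se1 fixes effort; stroke away)
b4 stroke at Sf1  (Sf1 fixes flow; stroke at Sf1)
b0 stroke at J2  (common-f at J2 fixed by 4)
b1 stroke at J1  (1-jn J1 has f-setter on 0)
b2 stroke at J1  (J1 flow already set via bond 0)

#0 |J2
#1 |J1
#2 |J1
#3 |J2
#4 |Sf1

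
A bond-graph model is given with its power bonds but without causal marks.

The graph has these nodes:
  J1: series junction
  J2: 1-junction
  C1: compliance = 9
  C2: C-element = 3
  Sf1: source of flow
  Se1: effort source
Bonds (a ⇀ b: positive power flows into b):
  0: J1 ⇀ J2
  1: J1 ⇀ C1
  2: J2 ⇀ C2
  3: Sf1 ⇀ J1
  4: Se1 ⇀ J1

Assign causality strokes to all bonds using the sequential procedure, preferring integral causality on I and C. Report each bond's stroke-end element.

β3 |Sf1  (Sf1: flow source, stroke at near end)
β4 |J1  (Se1: effort source, stroke at far end)
β0 |J1  (1-jn J1 has f-setter on 3)
β1 |J1  (1-jn J1 has f-setter on 3)
β2 |J2  (J2: bond 0 brought flow, rest push out)

#0 stroke at J1
#1 stroke at J1
#2 stroke at J2
#3 stroke at Sf1
#4 stroke at J1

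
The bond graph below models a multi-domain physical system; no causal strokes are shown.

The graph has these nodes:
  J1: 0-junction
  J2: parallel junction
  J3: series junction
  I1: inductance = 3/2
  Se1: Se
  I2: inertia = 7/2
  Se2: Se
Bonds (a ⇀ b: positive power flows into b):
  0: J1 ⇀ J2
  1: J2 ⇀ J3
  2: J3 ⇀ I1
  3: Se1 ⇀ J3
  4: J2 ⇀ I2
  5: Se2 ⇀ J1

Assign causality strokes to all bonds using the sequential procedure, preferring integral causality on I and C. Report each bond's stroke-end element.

bond 0 stroke→J2
bond 1 stroke→J3
bond 2 stroke→I1
bond 3 stroke→J3
bond 4 stroke→I2
bond 5 stroke→J1

β3 →J3  (Se1: effort source, stroke at far end)
β5 →J1  (source Se2 imposes e)
β0 →J2  (common-e at J1 fixed by 5)
β1 →J3  (J2: bond 0 brought effort, rest push out)
β4 →I2  (0-jn J2 has e-setter on 0)
β2 →I1  (only one flow-in slot at J3)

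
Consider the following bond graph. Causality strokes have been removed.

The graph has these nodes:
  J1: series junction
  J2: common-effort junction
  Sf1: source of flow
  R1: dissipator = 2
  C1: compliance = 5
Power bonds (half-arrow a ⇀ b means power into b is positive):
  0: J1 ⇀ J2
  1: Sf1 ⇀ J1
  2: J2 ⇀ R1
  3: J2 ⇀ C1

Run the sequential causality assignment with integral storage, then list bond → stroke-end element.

#1 stroke at Sf1  (Sf1: flow source, stroke at near end)
#0 stroke at J1  (1-jn J1 has f-setter on 1)
#3 stroke at J2  (C1: C, integral causality)
#2 stroke at R1  (common-e at J2 fixed by 3)

bond 0 |J1
bond 1 |Sf1
bond 2 |R1
bond 3 |J2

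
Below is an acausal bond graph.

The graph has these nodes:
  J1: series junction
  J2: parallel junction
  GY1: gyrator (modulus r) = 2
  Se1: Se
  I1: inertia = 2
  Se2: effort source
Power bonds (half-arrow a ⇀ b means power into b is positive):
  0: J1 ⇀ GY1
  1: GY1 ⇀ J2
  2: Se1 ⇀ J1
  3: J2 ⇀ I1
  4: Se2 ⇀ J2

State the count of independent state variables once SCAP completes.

1  (I1 all integral)

b2 stroke→J1  (Se1 (Se) sets effort on bond)
b4 stroke→J2  (Se2 fixes effort; stroke away)
b0 stroke→GY1  (J1 needs exactly one f-in)
b1 stroke→GY1  (common-e at J2 fixed by 4)
b3 stroke→I1  (0-jn J2 has e-setter on 4)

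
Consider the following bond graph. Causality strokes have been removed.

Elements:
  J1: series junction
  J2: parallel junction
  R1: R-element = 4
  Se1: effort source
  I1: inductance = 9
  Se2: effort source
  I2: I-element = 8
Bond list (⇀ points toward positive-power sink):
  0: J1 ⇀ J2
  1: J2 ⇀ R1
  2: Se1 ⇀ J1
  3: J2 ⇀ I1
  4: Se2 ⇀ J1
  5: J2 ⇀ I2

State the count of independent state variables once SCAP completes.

b2 |J1  (Se1: effort source, stroke at far end)
b4 |J1  (Se2 fixes effort; stroke away)
b0 |J2  (J1 needs exactly one f-in)
b1 |R1  (J2: bond 0 brought effort, rest push out)
b3 |I1  (J2: bond 0 brought effort, rest push out)
b5 |I2  (0-jn J2 has e-setter on 0)

2  (I1, I2 all integral)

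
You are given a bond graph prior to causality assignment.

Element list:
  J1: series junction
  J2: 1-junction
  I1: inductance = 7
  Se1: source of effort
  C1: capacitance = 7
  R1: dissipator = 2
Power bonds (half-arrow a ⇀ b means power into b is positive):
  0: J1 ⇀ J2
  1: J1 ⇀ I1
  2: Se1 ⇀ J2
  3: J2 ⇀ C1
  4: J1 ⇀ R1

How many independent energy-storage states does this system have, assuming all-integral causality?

bond 2 →J2  (source Se1 imposes e)
bond 1 →I1  (I1 integral (f out))
bond 0 →J1  (J1: bond 1 brought flow, rest push out)
bond 4 →J1  (common-f at J1 fixed by 1)
bond 3 →J2  (common-f at J2 fixed by 0)

2  (C1, I1 all integral)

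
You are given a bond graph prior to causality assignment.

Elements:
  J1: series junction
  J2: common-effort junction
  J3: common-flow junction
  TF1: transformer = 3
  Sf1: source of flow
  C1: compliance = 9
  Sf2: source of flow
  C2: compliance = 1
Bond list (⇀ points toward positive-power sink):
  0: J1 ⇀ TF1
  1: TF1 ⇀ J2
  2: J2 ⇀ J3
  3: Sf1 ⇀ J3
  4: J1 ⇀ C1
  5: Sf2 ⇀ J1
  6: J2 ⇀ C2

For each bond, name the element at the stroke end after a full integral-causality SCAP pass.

β3 |Sf1  (Sf1: flow source, stroke at near end)
β5 |Sf2  (source Sf2 imposes f)
β0 |J1  (1-jn J1 has f-setter on 5)
β4 |J1  (1-jn J1 has f-setter on 5)
β2 |J3  (J3 flow already set via bond 3)
β1 |TF1  (through TF1, causality passes straight; one stroke at TF1)
β6 |J2  (J2 needs exactly one e-in)

β0 stroke at J1
β1 stroke at TF1
β2 stroke at J3
β3 stroke at Sf1
β4 stroke at J1
β5 stroke at Sf2
β6 stroke at J2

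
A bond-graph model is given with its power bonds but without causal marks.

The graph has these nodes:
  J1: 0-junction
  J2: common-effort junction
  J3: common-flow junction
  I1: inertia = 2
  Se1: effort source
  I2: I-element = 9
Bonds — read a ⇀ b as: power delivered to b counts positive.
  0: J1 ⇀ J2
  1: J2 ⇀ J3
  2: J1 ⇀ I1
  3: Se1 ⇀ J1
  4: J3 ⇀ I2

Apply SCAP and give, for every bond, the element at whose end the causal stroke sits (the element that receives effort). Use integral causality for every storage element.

bond 3 stroke→J1  (Se1 (Se) sets effort on bond)
bond 0 stroke→J2  (0-jn J1 has e-setter on 3)
bond 2 stroke→I1  (J1: bond 3 brought effort, rest push out)
bond 1 stroke→J3  (common-e at J2 fixed by 0)
bond 4 stroke→I2  (J3: last free bond brings flow in)

bond 0 stroke at J2
bond 1 stroke at J3
bond 2 stroke at I1
bond 3 stroke at J1
bond 4 stroke at I2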